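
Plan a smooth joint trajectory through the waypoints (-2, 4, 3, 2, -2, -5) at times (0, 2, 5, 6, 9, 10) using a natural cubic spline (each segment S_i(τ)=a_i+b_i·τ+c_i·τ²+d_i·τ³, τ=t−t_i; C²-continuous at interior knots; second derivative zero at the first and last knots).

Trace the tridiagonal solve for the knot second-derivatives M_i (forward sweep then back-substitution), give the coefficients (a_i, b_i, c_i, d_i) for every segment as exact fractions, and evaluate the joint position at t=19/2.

Δ: Δ0=3, Δ1=-1/3, Δ2=-1, Δ3=-4/3, Δ4=-3
row 1: diag=10, rhs=-20; c'=3/10, d'=-2
row 2: denom=8−3·3/10=71/10; d'=(-4−3·-2)/(71/10)=20/71
row 3: denom=8−1·10/71=558/71; d'=(-2−1·20/71)/(558/71)=-9/31
row 4: denom=8−3·71/186=425/62; d'=(-10−3·-9/31)/(425/62)=-566/425
back: M4=-566/425
back: M3=-9/31−71/186·-566/425=278/1275
back: M2=20/71−10/71·278/1275=64/255
back: M1=-2−3/10·64/255=-882/425
M: M0=0, M1=-882/425, M2=64/255, M3=278/1275, M4=-566/425, M5=0
seg 0: a=-2, c=M0/2=0, d=(M1−M0)/(6·2)=-147/850, b=Δ0−h0·(2M0+M1)/6=1569/425
seg 1: a=4, c=M1/2=-441/425, d=(M2−M1)/(6·3)=1483/11475, b=Δ1−h1·(2M1+M2)/6=687/425
seg 2: a=3, c=M2/2=32/255, d=(M3−M2)/(6·1)=-7/1275, b=Δ2−h2·(2M2+M3)/6=-28/25
seg 3: a=2, c=M3/2=139/1275, d=(M4−M3)/(6·3)=-988/11475, b=Δ3−h3·(2M3+M4)/6=-1129/1275
seg 4: a=-2, c=M4/2=-283/425, d=(M5−M4)/(6·1)=283/1275, b=Δ4−h4·(2M4+M5)/6=-3259/1275
t_q=19/2 → seg 4, τ=1/2; S=-2+-3259/1275·τ+-283/425·τ²+283/1275·τ³=-11617/3400

  seg 0: a=-2 b=1569/425 c=0 d=-147/850
  seg 1: a=4 b=687/425 c=-441/425 d=1483/11475
  seg 2: a=3 b=-28/25 c=32/255 d=-7/1275
  seg 3: a=2 b=-1129/1275 c=139/1275 d=-988/11475
  seg 4: a=-2 b=-3259/1275 c=-283/425 d=283/1275
S(19/2) = -11617/3400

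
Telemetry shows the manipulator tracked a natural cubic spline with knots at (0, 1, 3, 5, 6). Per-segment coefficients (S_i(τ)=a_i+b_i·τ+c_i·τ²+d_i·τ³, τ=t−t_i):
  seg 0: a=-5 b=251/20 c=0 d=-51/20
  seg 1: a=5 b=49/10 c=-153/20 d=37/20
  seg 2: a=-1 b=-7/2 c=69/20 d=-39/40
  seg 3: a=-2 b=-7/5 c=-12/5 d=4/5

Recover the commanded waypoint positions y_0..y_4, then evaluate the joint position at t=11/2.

y_0=-5 y_1=5 y_2=-1 y_3=-2 y_4=-5
S(11/2) = -16/5

y_0 = S_0(0) = a_0 = -5
y_1 = S_1(0) = a_1 = 5
y_2 = S_2(0) = a_2 = -1
y_3 = S_3(0) = a_3 = -2
y_4 = S_3(1) = -5
t_q=11/2 is in segment 3 (τ=1/2); S_3(τ)=-16/5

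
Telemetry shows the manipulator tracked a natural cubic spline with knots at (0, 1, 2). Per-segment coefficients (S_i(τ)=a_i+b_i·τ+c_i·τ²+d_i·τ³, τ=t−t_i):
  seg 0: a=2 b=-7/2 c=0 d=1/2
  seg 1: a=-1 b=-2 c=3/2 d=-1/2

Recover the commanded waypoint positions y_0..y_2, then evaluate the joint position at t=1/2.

y_0=2 y_1=-1 y_2=-2
S(1/2) = 5/16

y_0 = S_0(0) = a_0 = 2
y_1 = S_1(0) = a_1 = -1
y_2 = S_1(1) = -2
t_q=1/2 is in segment 0 (τ=1/2); S_0(τ)=5/16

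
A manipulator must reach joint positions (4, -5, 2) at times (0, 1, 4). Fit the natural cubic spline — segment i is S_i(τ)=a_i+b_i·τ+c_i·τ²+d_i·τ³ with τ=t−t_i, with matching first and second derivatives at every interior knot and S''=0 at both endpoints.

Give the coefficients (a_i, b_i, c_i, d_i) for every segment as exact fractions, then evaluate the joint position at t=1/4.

Δ: Δ0=-9, Δ1=7/3
row 1: diag=8, rhs=68; c'=3/8, d'=17/2
back: M1=17/2
M: M0=0, M1=17/2, M2=0
seg 0: a=4, c=M0/2=0, d=(M1−M0)/(6·1)=17/12, b=Δ0−h0·(2M0+M1)/6=-125/12
seg 1: a=-5, c=M1/2=17/4, d=(M2−M1)/(6·3)=-17/36, b=Δ1−h1·(2M1+M2)/6=-37/6
t_q=1/4 → seg 0, τ=1/4; S=4+-125/12·τ+0·τ²+17/12·τ³=363/256

  seg 0: a=4 b=-125/12 c=0 d=17/12
  seg 1: a=-5 b=-37/6 c=17/4 d=-17/36
S(1/4) = 363/256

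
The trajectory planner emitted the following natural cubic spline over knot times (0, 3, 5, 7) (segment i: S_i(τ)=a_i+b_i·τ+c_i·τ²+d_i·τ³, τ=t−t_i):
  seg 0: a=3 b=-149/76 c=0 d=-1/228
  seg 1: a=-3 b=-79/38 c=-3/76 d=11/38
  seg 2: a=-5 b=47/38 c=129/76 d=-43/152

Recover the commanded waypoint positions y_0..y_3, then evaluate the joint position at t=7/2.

y_0=3 y_1=-3 y_2=-5 y_3=2
S(7/2) = -305/76

y_0 = S_0(0) = a_0 = 3
y_1 = S_1(0) = a_1 = -3
y_2 = S_2(0) = a_2 = -5
y_3 = S_2(2) = 2
t_q=7/2 is in segment 1 (τ=1/2); S_1(τ)=-305/76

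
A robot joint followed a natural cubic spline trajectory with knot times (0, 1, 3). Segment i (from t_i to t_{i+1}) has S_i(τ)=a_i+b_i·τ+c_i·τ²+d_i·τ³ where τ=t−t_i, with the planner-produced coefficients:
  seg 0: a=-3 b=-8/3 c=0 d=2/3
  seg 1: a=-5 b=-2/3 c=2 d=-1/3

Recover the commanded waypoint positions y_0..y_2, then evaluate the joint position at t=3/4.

y_0 = S_0(0) = a_0 = -3
y_1 = S_1(0) = a_1 = -5
y_2 = S_1(2) = -1
t_q=3/4 is in segment 0 (τ=3/4); S_0(τ)=-151/32

y_0=-3 y_1=-5 y_2=-1
S(3/4) = -151/32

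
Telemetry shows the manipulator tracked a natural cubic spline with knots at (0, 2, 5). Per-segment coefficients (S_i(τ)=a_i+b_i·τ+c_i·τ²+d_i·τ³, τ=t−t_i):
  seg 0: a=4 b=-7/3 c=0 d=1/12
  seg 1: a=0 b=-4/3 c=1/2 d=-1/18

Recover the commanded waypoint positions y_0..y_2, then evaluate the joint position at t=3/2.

y_0=4 y_1=0 y_2=-1
S(3/2) = 25/32

y_0 = S_0(0) = a_0 = 4
y_1 = S_1(0) = a_1 = 0
y_2 = S_1(3) = -1
t_q=3/2 is in segment 0 (τ=3/2); S_0(τ)=25/32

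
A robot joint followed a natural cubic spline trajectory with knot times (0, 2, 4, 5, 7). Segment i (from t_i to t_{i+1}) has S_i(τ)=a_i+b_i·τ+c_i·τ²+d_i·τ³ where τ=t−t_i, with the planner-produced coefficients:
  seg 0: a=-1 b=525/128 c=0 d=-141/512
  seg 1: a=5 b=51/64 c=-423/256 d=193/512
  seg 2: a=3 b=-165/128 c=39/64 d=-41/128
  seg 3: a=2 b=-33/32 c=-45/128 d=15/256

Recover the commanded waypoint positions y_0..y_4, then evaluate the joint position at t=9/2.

y_0=-1 y_1=5 y_2=3 y_3=2 y_4=-1
S(9/2) = 2527/1024

y_0 = S_0(0) = a_0 = -1
y_1 = S_1(0) = a_1 = 5
y_2 = S_2(0) = a_2 = 3
y_3 = S_3(0) = a_3 = 2
y_4 = S_3(2) = -1
t_q=9/2 is in segment 2 (τ=1/2); S_2(τ)=2527/1024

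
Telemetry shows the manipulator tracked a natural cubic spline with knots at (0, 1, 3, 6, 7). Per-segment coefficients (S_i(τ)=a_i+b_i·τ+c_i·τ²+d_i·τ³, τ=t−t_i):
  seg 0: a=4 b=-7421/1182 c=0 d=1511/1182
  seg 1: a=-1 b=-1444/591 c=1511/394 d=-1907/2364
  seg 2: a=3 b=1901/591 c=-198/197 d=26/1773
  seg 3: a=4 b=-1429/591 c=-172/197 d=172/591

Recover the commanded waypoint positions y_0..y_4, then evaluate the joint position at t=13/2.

y_0=4 y_1=-1 y_2=3 y_3=4 y_4=1
S(13/2) = 514/197

y_0 = S_0(0) = a_0 = 4
y_1 = S_1(0) = a_1 = -1
y_2 = S_2(0) = a_2 = 3
y_3 = S_3(0) = a_3 = 4
y_4 = S_3(1) = 1
t_q=13/2 is in segment 3 (τ=1/2); S_3(τ)=514/197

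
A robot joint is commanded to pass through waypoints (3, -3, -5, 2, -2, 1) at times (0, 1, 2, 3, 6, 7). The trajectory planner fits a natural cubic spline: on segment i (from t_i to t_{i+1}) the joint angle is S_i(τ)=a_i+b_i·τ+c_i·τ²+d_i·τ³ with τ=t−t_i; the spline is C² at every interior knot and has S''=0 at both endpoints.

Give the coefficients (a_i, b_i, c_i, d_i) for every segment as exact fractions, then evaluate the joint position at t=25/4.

Δ: Δ0=-6, Δ1=-2, Δ2=7, Δ3=-4/3, Δ4=3
row 1: diag=4, rhs=24; c'=1/4, d'=6
row 2: denom=4−1·1/4=15/4; d'=(54−1·6)/(15/4)=64/5
row 3: denom=8−1·4/15=116/15; d'=(-50−1·64/5)/(116/15)=-471/58
row 4: denom=8−3·45/116=793/116; d'=(26−3·-471/58)/(793/116)=5842/793
back: M4=5842/793
back: M3=-471/58−45/116·5842/793=-8706/793
back: M2=64/5−4/15·-8706/793=12472/793
back: M1=6−1/4·12472/793=1640/793
M: M0=0, M1=1640/793, M2=12472/793, M3=-8706/793, M4=5842/793, M5=0
seg 0: a=3, c=M0/2=0, d=(M1−M0)/(6·1)=820/2379, b=Δ0−h0·(2M0+M1)/6=-15094/2379
seg 1: a=-3, c=M1/2=820/793, d=(M2−M1)/(6·1)=5416/2379, b=Δ1−h1·(2M1+M2)/6=-12634/2379
seg 2: a=-5, c=M2/2=6236/793, d=(M3−M2)/(6·1)=-10589/2379, b=Δ2−h2·(2M2+M3)/6=8534/2379
seg 3: a=2, c=M3/2=-4353/793, d=(M4−M3)/(6·3)=7274/7137, b=Δ3−h3·(2M3+M4)/6=1091/183
seg 4: a=-2, c=M4/2=2921/793, d=(M5−M4)/(6·1)=-2921/2379, b=Δ4−h4·(2M4+M5)/6=1295/2379
t_q=25/4 → seg 4, τ=1/4; S=-2+1295/2379·τ+2921/793·τ²+-2921/2379·τ³=-83887/50752

  seg 0: a=3 b=-15094/2379 c=0 d=820/2379
  seg 1: a=-3 b=-12634/2379 c=820/793 d=5416/2379
  seg 2: a=-5 b=8534/2379 c=6236/793 d=-10589/2379
  seg 3: a=2 b=1091/183 c=-4353/793 d=7274/7137
  seg 4: a=-2 b=1295/2379 c=2921/793 d=-2921/2379
S(25/4) = -83887/50752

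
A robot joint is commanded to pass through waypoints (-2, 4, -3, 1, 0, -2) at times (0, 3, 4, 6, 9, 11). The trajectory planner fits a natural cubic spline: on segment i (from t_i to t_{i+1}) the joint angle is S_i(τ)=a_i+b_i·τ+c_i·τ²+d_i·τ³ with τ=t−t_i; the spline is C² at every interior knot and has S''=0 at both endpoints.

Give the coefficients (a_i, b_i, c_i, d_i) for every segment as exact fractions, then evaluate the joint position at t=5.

  seg 0: a=-2 b=24161/3957 c=0 d=-16247/35613
  seg 1: a=4 b=-24580/3957 c=-16247/3957 d=4376/1319
  seg 2: a=-3 b=-17690/3957 c=23137/3957 d=-3445/2638
  seg 3: a=1 b=12848/3957 c=-7868/3957 d=9437/35613
  seg 4: a=0 b=-6049/3957 c=523/1319 d=-523/7914
S(5) = -23183/7914

Δ: Δ0=2, Δ1=-7, Δ2=2, Δ3=-1/3, Δ4=-1
row 1: diag=8, rhs=-54; c'=1/8, d'=-27/4
row 2: denom=6−1·1/8=47/8; d'=(54−1·-27/4)/(47/8)=486/47
row 3: denom=10−2·16/47=438/47; d'=(-14−2·486/47)/(438/47)=-815/219
row 4: denom=10−3·47/146=1319/146; d'=(-4−3·-815/219)/(1319/146)=1046/1319
back: M4=1046/1319
back: M3=-815/219−47/146·1046/1319=-15736/3957
back: M2=486/47−16/47·-15736/3957=46274/3957
back: M1=-27/4−1/8·46274/3957=-32494/3957
M: M0=0, M1=-32494/3957, M2=46274/3957, M3=-15736/3957, M4=1046/1319, M5=0
seg 0: a=-2, c=M0/2=0, d=(M1−M0)/(6·3)=-16247/35613, b=Δ0−h0·(2M0+M1)/6=24161/3957
seg 1: a=4, c=M1/2=-16247/3957, d=(M2−M1)/(6·1)=4376/1319, b=Δ1−h1·(2M1+M2)/6=-24580/3957
seg 2: a=-3, c=M2/2=23137/3957, d=(M3−M2)/(6·2)=-3445/2638, b=Δ2−h2·(2M2+M3)/6=-17690/3957
seg 3: a=1, c=M3/2=-7868/3957, d=(M4−M3)/(6·3)=9437/35613, b=Δ3−h3·(2M3+M4)/6=12848/3957
seg 4: a=0, c=M4/2=523/1319, d=(M5−M4)/(6·2)=-523/7914, b=Δ4−h4·(2M4+M5)/6=-6049/3957
t_q=5 → seg 2, τ=1; S=-3+-17690/3957·τ+23137/3957·τ²+-3445/2638·τ³=-23183/7914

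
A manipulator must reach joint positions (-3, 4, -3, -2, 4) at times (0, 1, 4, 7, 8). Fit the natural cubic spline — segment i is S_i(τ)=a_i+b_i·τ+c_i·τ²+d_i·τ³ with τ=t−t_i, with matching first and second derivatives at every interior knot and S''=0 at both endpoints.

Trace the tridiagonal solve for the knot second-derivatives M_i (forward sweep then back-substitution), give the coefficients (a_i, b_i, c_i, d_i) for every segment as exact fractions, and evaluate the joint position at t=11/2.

  seg 0: a=-3 b=1731/208 c=0 d=-275/208
  seg 1: a=4 b=453/104 c=-825/208 d=3251/5616
  seg 2: a=-3 b=-61/16 c=97/78 d=259/5616
  seg 3: a=-2 b=509/104 c=345/208 d=-115/208
S(11/2) = -9593/1664

Δ: Δ0=7, Δ1=-7/3, Δ2=1/3, Δ3=6
row 1: diag=8, rhs=-56; c'=3/8, d'=-7
row 2: denom=12−3·3/8=87/8; d'=(16−3·-7)/(87/8)=296/87
row 3: denom=8−3·8/29=208/29; d'=(34−3·296/87)/(208/29)=345/104
back: M3=345/104
back: M2=296/87−8/29·345/104=97/39
back: M1=-7−3/8·97/39=-825/104
M: M0=0, M1=-825/104, M2=97/39, M3=345/104, M4=0
seg 0: a=-3, c=M0/2=0, d=(M1−M0)/(6·1)=-275/208, b=Δ0−h0·(2M0+M1)/6=1731/208
seg 1: a=4, c=M1/2=-825/208, d=(M2−M1)/(6·3)=3251/5616, b=Δ1−h1·(2M1+M2)/6=453/104
seg 2: a=-3, c=M2/2=97/78, d=(M3−M2)/(6·3)=259/5616, b=Δ2−h2·(2M2+M3)/6=-61/16
seg 3: a=-2, c=M3/2=345/208, d=(M4−M3)/(6·1)=-115/208, b=Δ3−h3·(2M3+M4)/6=509/104
t_q=11/2 → seg 2, τ=3/2; S=-3+-61/16·τ+97/78·τ²+259/5616·τ³=-9593/1664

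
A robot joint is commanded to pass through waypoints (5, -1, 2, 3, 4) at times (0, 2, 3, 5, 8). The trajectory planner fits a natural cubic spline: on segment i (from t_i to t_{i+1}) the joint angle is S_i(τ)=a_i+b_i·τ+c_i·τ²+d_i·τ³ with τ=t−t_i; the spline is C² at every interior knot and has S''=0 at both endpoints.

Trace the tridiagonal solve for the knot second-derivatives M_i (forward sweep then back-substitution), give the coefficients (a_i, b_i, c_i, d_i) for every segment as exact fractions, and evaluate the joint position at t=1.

Δ: Δ0=-3, Δ1=3, Δ2=1/2, Δ3=1/3
row 1: diag=6, rhs=36; c'=1/6, d'=6
row 2: denom=6−1·1/6=35/6; d'=(-15−1·6)/(35/6)=-18/5
row 3: denom=10−2·12/35=326/35; d'=(-1−2·-18/5)/(326/35)=217/326
back: M3=217/326
back: M2=-18/5−12/35·217/326=-624/163
back: M1=6−1/6·-624/163=1082/163
M: M0=0, M1=1082/163, M2=-624/163, M3=217/326, M4=0
seg 0: a=5, c=M0/2=0, d=(M1−M0)/(6·2)=541/978, b=Δ0−h0·(2M0+M1)/6=-2549/489
seg 1: a=-1, c=M1/2=541/163, d=(M2−M1)/(6·1)=-853/489, b=Δ1−h1·(2M1+M2)/6=697/489
seg 2: a=2, c=M2/2=-312/163, d=(M3−M2)/(6·2)=1465/3912, b=Δ2−h2·(2M2+M3)/6=1384/489
seg 3: a=3, c=M3/2=217/652, d=(M4−M3)/(6·3)=-217/5868, b=Δ3−h3·(2M3+M4)/6=-325/978
t_q=1 → seg 0, τ=1; S=5+-2549/489·τ+0·τ²+541/978·τ³=111/326

  seg 0: a=5 b=-2549/489 c=0 d=541/978
  seg 1: a=-1 b=697/489 c=541/163 d=-853/489
  seg 2: a=2 b=1384/489 c=-312/163 d=1465/3912
  seg 3: a=3 b=-325/978 c=217/652 d=-217/5868
S(1) = 111/326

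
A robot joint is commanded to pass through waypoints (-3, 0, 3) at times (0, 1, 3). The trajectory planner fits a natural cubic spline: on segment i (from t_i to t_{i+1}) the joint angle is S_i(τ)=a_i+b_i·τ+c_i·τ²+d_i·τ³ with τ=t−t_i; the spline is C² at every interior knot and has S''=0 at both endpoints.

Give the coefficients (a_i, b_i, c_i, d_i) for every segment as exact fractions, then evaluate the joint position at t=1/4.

Δ: Δ0=3, Δ1=3/2
row 1: diag=6, rhs=-9; c'=1/3, d'=-3/2
back: M1=-3/2
M: M0=0, M1=-3/2, M2=0
seg 0: a=-3, c=M0/2=0, d=(M1−M0)/(6·1)=-1/4, b=Δ0−h0·(2M0+M1)/6=13/4
seg 1: a=0, c=M1/2=-3/4, d=(M2−M1)/(6·2)=1/8, b=Δ1−h1·(2M1+M2)/6=5/2
t_q=1/4 → seg 0, τ=1/4; S=-3+13/4·τ+0·τ²+-1/4·τ³=-561/256

  seg 0: a=-3 b=13/4 c=0 d=-1/4
  seg 1: a=0 b=5/2 c=-3/4 d=1/8
S(1/4) = -561/256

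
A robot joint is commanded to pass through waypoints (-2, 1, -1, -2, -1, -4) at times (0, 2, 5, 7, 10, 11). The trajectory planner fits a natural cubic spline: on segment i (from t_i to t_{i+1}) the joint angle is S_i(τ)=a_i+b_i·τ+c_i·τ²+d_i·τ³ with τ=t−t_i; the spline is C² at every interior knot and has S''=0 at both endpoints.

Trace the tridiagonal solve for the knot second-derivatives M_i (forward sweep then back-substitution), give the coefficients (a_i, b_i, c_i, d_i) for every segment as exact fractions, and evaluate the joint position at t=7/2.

  seg 0: a=-2 b=24041/12282 c=0 d=-2809/24564
  seg 1: a=1 b=7187/12282 c=-2809/4094 d=1651/18423
  seg 2: a=-1 b=-13657/12282 c=493/4094 d=2279/24564
  seg 3: a=-2 b=5933/12282 c=1386/2047 d=-8929/36846
  seg 4: a=-1 b=-12266/6141 c=-6157/4094 d=6157/12282
S(7/2) = 5211/8188

Δ: Δ0=3/2, Δ1=-2/3, Δ2=-1/2, Δ3=1/3, Δ4=-3
row 1: diag=10, rhs=-13; c'=3/10, d'=-13/10
row 2: denom=10−3·3/10=91/10; d'=(1−3·-13/10)/(91/10)=7/13
row 3: denom=10−2·20/91=870/91; d'=(5−2·7/13)/(870/91)=119/290
row 4: denom=8−3·91/290=2047/290; d'=(-20−3·119/290)/(2047/290)=-6157/2047
back: M4=-6157/2047
back: M3=119/290−91/290·-6157/2047=2772/2047
back: M2=7/13−20/91·2772/2047=493/2047
back: M1=-13/10−3/10·493/2047=-2809/2047
M: M0=0, M1=-2809/2047, M2=493/2047, M3=2772/2047, M4=-6157/2047, M5=0
seg 0: a=-2, c=M0/2=0, d=(M1−M0)/(6·2)=-2809/24564, b=Δ0−h0·(2M0+M1)/6=24041/12282
seg 1: a=1, c=M1/2=-2809/4094, d=(M2−M1)/(6·3)=1651/18423, b=Δ1−h1·(2M1+M2)/6=7187/12282
seg 2: a=-1, c=M2/2=493/4094, d=(M3−M2)/(6·2)=2279/24564, b=Δ2−h2·(2M2+M3)/6=-13657/12282
seg 3: a=-2, c=M3/2=1386/2047, d=(M4−M3)/(6·3)=-8929/36846, b=Δ3−h3·(2M3+M4)/6=5933/12282
seg 4: a=-1, c=M4/2=-6157/4094, d=(M5−M4)/(6·1)=6157/12282, b=Δ4−h4·(2M4+M5)/6=-12266/6141
t_q=7/2 → seg 1, τ=3/2; S=1+7187/12282·τ+-2809/4094·τ²+1651/18423·τ³=5211/8188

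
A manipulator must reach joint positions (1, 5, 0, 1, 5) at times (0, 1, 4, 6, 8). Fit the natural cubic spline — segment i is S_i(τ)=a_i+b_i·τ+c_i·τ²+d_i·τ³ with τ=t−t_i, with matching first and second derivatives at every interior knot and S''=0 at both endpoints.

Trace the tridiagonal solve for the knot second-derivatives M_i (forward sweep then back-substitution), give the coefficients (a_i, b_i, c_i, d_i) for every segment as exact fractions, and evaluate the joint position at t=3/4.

  seg 0: a=1 b=7853/1608 c=0 d=-1421/1608
  seg 1: a=5 b=1795/804 c=-1421/536 d=2173/4824
  seg 2: a=0 b=-2431/1608 c=94/67 d=-1277/6432
  seg 3: a=1 b=1381/804 c=227/1072 d=-227/6432
S(3/4) = 147163/34304

Δ: Δ0=4, Δ1=-5/3, Δ2=1/2, Δ3=2
row 1: diag=8, rhs=-34; c'=3/8, d'=-17/4
row 2: denom=10−3·3/8=71/8; d'=(13−3·-17/4)/(71/8)=206/71
row 3: denom=8−2·16/71=536/71; d'=(9−2·206/71)/(536/71)=227/536
back: M3=227/536
back: M2=206/71−16/71·227/536=188/67
back: M1=-17/4−3/8·188/67=-1421/268
M: M0=0, M1=-1421/268, M2=188/67, M3=227/536, M4=0
seg 0: a=1, c=M0/2=0, d=(M1−M0)/(6·1)=-1421/1608, b=Δ0−h0·(2M0+M1)/6=7853/1608
seg 1: a=5, c=M1/2=-1421/536, d=(M2−M1)/(6·3)=2173/4824, b=Δ1−h1·(2M1+M2)/6=1795/804
seg 2: a=0, c=M2/2=94/67, d=(M3−M2)/(6·2)=-1277/6432, b=Δ2−h2·(2M2+M3)/6=-2431/1608
seg 3: a=1, c=M3/2=227/1072, d=(M4−M3)/(6·2)=-227/6432, b=Δ3−h3·(2M3+M4)/6=1381/804
t_q=3/4 → seg 0, τ=3/4; S=1+7853/1608·τ+0·τ²+-1421/1608·τ³=147163/34304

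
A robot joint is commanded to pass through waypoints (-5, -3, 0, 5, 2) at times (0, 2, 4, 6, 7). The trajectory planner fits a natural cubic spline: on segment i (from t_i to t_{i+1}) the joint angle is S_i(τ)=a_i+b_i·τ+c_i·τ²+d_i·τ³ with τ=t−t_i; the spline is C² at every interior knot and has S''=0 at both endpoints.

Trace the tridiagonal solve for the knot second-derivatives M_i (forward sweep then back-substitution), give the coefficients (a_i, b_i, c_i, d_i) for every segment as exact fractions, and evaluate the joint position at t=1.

  seg 0: a=-5 b=44/41 c=0 d=-3/164
  seg 1: a=-3 b=35/41 c=-9/82 d=71/328
  seg 2: a=0 b=247/82 c=195/164 d=-237/328
  seg 3: a=5 b=-37/41 c=-129/41 d=43/41
S(1) = -647/164

Δ: Δ0=1, Δ1=3/2, Δ2=5/2, Δ3=-3
row 1: diag=8, rhs=3; c'=1/4, d'=3/8
row 2: denom=8−2·1/4=15/2; d'=(6−2·3/8)/(15/2)=7/10
row 3: denom=6−2·4/15=82/15; d'=(-33−2·7/10)/(82/15)=-258/41
back: M3=-258/41
back: M2=7/10−4/15·-258/41=195/82
back: M1=3/8−1/4·195/82=-9/41
M: M0=0, M1=-9/41, M2=195/82, M3=-258/41, M4=0
seg 0: a=-5, c=M0/2=0, d=(M1−M0)/(6·2)=-3/164, b=Δ0−h0·(2M0+M1)/6=44/41
seg 1: a=-3, c=M1/2=-9/82, d=(M2−M1)/(6·2)=71/328, b=Δ1−h1·(2M1+M2)/6=35/41
seg 2: a=0, c=M2/2=195/164, d=(M3−M2)/(6·2)=-237/328, b=Δ2−h2·(2M2+M3)/6=247/82
seg 3: a=5, c=M3/2=-129/41, d=(M4−M3)/(6·1)=43/41, b=Δ3−h3·(2M3+M4)/6=-37/41
t_q=1 → seg 0, τ=1; S=-5+44/41·τ+0·τ²+-3/164·τ³=-647/164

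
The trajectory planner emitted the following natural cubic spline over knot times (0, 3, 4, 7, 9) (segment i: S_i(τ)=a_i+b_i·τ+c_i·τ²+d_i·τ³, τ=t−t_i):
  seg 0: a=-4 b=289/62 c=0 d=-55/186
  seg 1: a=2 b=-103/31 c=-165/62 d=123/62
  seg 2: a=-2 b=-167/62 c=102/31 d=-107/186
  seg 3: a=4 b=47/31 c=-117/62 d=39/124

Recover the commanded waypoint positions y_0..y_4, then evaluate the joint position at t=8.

y_0=-4 y_1=2 y_2=-2 y_3=4 y_4=2
S(8) = 489/124

y_0 = S_0(0) = a_0 = -4
y_1 = S_1(0) = a_1 = 2
y_2 = S_2(0) = a_2 = -2
y_3 = S_3(0) = a_3 = 4
y_4 = S_3(2) = 2
t_q=8 is in segment 3 (τ=1); S_3(τ)=489/124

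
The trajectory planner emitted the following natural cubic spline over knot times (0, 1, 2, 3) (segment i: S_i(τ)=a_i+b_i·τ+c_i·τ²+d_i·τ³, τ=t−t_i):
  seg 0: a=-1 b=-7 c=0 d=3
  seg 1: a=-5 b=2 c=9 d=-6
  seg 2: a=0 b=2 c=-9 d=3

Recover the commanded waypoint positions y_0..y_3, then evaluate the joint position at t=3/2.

y_0 = S_0(0) = a_0 = -1
y_1 = S_1(0) = a_1 = -5
y_2 = S_2(0) = a_2 = 0
y_3 = S_2(1) = -4
t_q=3/2 is in segment 1 (τ=1/2); S_1(τ)=-5/2

y_0=-1 y_1=-5 y_2=0 y_3=-4
S(3/2) = -5/2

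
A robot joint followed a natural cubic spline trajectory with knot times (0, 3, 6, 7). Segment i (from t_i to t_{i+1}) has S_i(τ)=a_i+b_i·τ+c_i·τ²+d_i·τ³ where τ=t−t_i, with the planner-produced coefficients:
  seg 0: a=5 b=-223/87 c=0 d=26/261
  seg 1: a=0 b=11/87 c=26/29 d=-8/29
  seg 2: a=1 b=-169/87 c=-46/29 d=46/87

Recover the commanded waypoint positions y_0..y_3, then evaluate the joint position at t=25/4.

y_0 = S_0(0) = a_0 = 5
y_1 = S_1(0) = a_1 = 0
y_2 = S_2(0) = a_2 = 1
y_3 = S_2(1) = -2
t_q=25/4 is in segment 2 (τ=1/4); S_2(τ)=393/928

y_0=5 y_1=0 y_2=1 y_3=-2
S(25/4) = 393/928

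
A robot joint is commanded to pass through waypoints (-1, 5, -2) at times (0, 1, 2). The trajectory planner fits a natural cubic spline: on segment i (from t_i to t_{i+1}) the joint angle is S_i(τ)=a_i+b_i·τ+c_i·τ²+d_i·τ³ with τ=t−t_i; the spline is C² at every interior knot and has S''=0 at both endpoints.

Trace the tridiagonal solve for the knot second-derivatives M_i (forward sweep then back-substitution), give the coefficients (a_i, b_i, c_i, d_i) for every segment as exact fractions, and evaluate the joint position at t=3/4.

Δ: Δ0=6, Δ1=-7
row 1: diag=4, rhs=-78; c'=1/4, d'=-39/2
back: M1=-39/2
M: M0=0, M1=-39/2, M2=0
seg 0: a=-1, c=M0/2=0, d=(M1−M0)/(6·1)=-13/4, b=Δ0−h0·(2M0+M1)/6=37/4
seg 1: a=5, c=M1/2=-39/4, d=(M2−M1)/(6·1)=13/4, b=Δ1−h1·(2M1+M2)/6=-1/2
t_q=3/4 → seg 0, τ=3/4; S=-1+37/4·τ+0·τ²+-13/4·τ³=1169/256

  seg 0: a=-1 b=37/4 c=0 d=-13/4
  seg 1: a=5 b=-1/2 c=-39/4 d=13/4
S(3/4) = 1169/256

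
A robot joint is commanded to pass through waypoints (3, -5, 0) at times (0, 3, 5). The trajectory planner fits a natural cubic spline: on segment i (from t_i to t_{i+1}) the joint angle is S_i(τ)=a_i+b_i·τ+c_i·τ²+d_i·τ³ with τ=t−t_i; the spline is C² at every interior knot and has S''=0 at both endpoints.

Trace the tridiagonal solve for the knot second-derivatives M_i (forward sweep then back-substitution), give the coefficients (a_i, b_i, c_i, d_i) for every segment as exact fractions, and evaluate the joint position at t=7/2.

Δ: Δ0=-8/3, Δ1=5/2
row 1: diag=10, rhs=31; c'=1/5, d'=31/10
back: M1=31/10
M: M0=0, M1=31/10, M2=0
seg 0: a=3, c=M0/2=0, d=(M1−M0)/(6·3)=31/180, b=Δ0−h0·(2M0+M1)/6=-253/60
seg 1: a=-5, c=M1/2=31/20, d=(M2−M1)/(6·2)=-31/120, b=Δ1−h1·(2M1+M2)/6=13/30
t_q=7/2 → seg 1, τ=1/2; S=-5+13/30·τ+31/20·τ²+-31/120·τ³=-1417/320

  seg 0: a=3 b=-253/60 c=0 d=31/180
  seg 1: a=-5 b=13/30 c=31/20 d=-31/120
S(7/2) = -1417/320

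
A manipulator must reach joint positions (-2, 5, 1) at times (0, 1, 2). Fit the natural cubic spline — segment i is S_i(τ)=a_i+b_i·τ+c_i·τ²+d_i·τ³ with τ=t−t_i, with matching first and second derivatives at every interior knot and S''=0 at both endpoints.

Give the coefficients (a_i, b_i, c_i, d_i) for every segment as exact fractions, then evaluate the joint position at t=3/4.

Δ: Δ0=7, Δ1=-4
row 1: diag=4, rhs=-66; c'=1/4, d'=-33/2
back: M1=-33/2
M: M0=0, M1=-33/2, M2=0
seg 0: a=-2, c=M0/2=0, d=(M1−M0)/(6·1)=-11/4, b=Δ0−h0·(2M0+M1)/6=39/4
seg 1: a=5, c=M1/2=-33/4, d=(M2−M1)/(6·1)=11/4, b=Δ1−h1·(2M1+M2)/6=3/2
t_q=3/4 → seg 0, τ=3/4; S=-2+39/4·τ+0·τ²+-11/4·τ³=1063/256

  seg 0: a=-2 b=39/4 c=0 d=-11/4
  seg 1: a=5 b=3/2 c=-33/4 d=11/4
S(3/4) = 1063/256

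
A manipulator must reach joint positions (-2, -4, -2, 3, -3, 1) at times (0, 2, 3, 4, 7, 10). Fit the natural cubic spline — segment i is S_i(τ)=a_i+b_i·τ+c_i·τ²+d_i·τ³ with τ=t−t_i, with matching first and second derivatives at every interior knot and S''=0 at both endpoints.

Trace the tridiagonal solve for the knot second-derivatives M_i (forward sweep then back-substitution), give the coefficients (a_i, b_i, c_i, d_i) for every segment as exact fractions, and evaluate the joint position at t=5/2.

  seg 0: a=-2 b=-3235/1929 c=0 d=653/3858
  seg 1: a=-4 b=683/1929 c=653/643 d=1216/1929
  seg 2: a=-2 b=8249/1929 c=1869/643 d=-4211/1929
  seg 3: a=3 b=6830/1929 c=-2342/643 d=10390/17361
  seg 4: a=-3 b=-4156/1929 c=3364/1929 d=-3364/17361
S(5/2) = -8977/2572

Δ: Δ0=-1, Δ1=2, Δ2=5, Δ3=-2, Δ4=4/3
row 1: diag=6, rhs=18; c'=1/6, d'=3
row 2: denom=4−1·1/6=23/6; d'=(18−1·3)/(23/6)=90/23
row 3: denom=8−1·6/23=178/23; d'=(-42−1·90/23)/(178/23)=-528/89
row 4: denom=12−3·69/178=1929/178; d'=(20−3·-528/89)/(1929/178)=6728/1929
back: M4=6728/1929
back: M3=-528/89−69/178·6728/1929=-4684/643
back: M2=90/23−6/23·-4684/643=3738/643
back: M1=3−1/6·3738/643=1306/643
M: M0=0, M1=1306/643, M2=3738/643, M3=-4684/643, M4=6728/1929, M5=0
seg 0: a=-2, c=M0/2=0, d=(M1−M0)/(6·2)=653/3858, b=Δ0−h0·(2M0+M1)/6=-3235/1929
seg 1: a=-4, c=M1/2=653/643, d=(M2−M1)/(6·1)=1216/1929, b=Δ1−h1·(2M1+M2)/6=683/1929
seg 2: a=-2, c=M2/2=1869/643, d=(M3−M2)/(6·1)=-4211/1929, b=Δ2−h2·(2M2+M3)/6=8249/1929
seg 3: a=3, c=M3/2=-2342/643, d=(M4−M3)/(6·3)=10390/17361, b=Δ3−h3·(2M3+M4)/6=6830/1929
seg 4: a=-3, c=M4/2=3364/1929, d=(M5−M4)/(6·3)=-3364/17361, b=Δ4−h4·(2M4+M5)/6=-4156/1929
t_q=5/2 → seg 1, τ=1/2; S=-4+683/1929·τ+653/643·τ²+1216/1929·τ³=-8977/2572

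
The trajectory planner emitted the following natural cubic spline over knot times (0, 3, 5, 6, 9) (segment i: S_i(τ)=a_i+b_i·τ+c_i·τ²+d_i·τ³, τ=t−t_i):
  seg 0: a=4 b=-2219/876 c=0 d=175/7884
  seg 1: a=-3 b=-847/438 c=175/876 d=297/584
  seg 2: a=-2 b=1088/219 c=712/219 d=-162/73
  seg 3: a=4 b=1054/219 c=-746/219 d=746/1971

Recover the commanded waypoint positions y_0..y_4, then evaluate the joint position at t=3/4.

y_0=4 y_1=-3 y_2=-2 y_3=4 y_4=-2
S(3/4) = 39423/18688

y_0 = S_0(0) = a_0 = 4
y_1 = S_1(0) = a_1 = -3
y_2 = S_2(0) = a_2 = -2
y_3 = S_3(0) = a_3 = 4
y_4 = S_3(3) = -2
t_q=3/4 is in segment 0 (τ=3/4); S_0(τ)=39423/18688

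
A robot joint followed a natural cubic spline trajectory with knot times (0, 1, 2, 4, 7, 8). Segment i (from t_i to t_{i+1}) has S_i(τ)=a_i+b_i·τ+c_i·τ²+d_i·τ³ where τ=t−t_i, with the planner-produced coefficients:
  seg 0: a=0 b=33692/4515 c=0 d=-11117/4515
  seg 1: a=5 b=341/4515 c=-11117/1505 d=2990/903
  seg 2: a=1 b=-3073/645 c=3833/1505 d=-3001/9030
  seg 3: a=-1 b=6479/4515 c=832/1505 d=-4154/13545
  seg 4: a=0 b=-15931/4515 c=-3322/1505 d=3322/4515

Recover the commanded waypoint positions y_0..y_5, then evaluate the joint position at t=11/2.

y_0 = S_0(0) = a_0 = 0
y_1 = S_1(0) = a_1 = 5
y_2 = S_2(0) = a_2 = 1
y_3 = S_3(0) = a_3 = -1
y_4 = S_4(0) = a_4 = 0
y_5 = S_4(1) = -5
t_q=11/2 is in segment 3 (τ=3/2); S_3(τ)=1639/1204

y_0=0 y_1=5 y_2=1 y_3=-1 y_4=0 y_5=-5
S(11/2) = 1639/1204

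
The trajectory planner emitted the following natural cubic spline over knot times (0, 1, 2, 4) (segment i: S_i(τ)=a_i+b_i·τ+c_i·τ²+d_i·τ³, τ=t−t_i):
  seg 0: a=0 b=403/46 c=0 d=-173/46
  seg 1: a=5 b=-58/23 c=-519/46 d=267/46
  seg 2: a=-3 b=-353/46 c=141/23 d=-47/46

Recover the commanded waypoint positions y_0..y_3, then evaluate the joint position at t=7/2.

y_0=0 y_1=5 y_2=-3 y_3=-2
S(7/2) = -1533/368

y_0 = S_0(0) = a_0 = 0
y_1 = S_1(0) = a_1 = 5
y_2 = S_2(0) = a_2 = -3
y_3 = S_2(2) = -2
t_q=7/2 is in segment 2 (τ=3/2); S_2(τ)=-1533/368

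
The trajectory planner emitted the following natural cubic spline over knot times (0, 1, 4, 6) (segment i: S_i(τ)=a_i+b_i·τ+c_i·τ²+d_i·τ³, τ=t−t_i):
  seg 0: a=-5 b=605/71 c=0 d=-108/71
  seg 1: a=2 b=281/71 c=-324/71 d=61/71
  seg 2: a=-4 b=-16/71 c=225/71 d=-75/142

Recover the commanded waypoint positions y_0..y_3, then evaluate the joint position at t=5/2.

y_0=-5 y_1=2 y_2=-4 y_3=4
S(5/2) = 323/568

y_0 = S_0(0) = a_0 = -5
y_1 = S_1(0) = a_1 = 2
y_2 = S_2(0) = a_2 = -4
y_3 = S_2(2) = 4
t_q=5/2 is in segment 1 (τ=3/2); S_1(τ)=323/568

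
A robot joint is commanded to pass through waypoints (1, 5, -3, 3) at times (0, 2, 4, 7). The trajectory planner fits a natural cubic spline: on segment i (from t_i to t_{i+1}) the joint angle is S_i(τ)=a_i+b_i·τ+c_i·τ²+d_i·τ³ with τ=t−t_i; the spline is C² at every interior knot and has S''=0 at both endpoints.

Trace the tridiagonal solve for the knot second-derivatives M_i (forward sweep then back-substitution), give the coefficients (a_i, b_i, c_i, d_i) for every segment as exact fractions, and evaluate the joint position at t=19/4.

Δ: Δ0=2, Δ1=-4, Δ2=2
row 1: diag=8, rhs=-36; c'=1/4, d'=-9/2
row 2: denom=10−2·1/4=19/2; d'=(36−2·-9/2)/(19/2)=90/19
back: M2=90/19
back: M1=-9/2−1/4·90/19=-108/19
M: M0=0, M1=-108/19, M2=90/19, M3=0
seg 0: a=1, c=M0/2=0, d=(M1−M0)/(6·2)=-9/19, b=Δ0−h0·(2M0+M1)/6=74/19
seg 1: a=5, c=M1/2=-54/19, d=(M2−M1)/(6·2)=33/38, b=Δ1−h1·(2M1+M2)/6=-34/19
seg 2: a=-3, c=M2/2=45/19, d=(M3−M2)/(6·3)=-5/19, b=Δ2−h2·(2M2+M3)/6=-52/19
t_q=19/4 → seg 2, τ=3/4; S=-3+-52/19·τ+45/19·τ²+-5/19·τ³=-4659/1216

  seg 0: a=1 b=74/19 c=0 d=-9/19
  seg 1: a=5 b=-34/19 c=-54/19 d=33/38
  seg 2: a=-3 b=-52/19 c=45/19 d=-5/19
S(19/4) = -4659/1216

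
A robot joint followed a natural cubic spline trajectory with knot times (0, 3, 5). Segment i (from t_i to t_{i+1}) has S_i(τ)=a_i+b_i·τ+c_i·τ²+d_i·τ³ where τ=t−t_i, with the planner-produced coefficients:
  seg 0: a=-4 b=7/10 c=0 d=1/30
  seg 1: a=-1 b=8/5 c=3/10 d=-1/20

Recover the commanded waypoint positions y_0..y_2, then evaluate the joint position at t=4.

y_0=-4 y_1=-1 y_2=3
S(4) = 17/20

y_0 = S_0(0) = a_0 = -4
y_1 = S_1(0) = a_1 = -1
y_2 = S_1(2) = 3
t_q=4 is in segment 1 (τ=1); S_1(τ)=17/20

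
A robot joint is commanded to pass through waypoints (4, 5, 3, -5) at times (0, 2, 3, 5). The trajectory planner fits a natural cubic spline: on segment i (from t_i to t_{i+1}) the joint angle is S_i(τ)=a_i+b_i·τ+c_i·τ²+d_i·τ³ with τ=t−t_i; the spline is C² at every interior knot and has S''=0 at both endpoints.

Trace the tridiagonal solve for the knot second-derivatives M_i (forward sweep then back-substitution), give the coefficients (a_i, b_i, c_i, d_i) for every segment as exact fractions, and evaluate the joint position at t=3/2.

Δ: Δ0=1/2, Δ1=-2, Δ2=-4
row 1: diag=6, rhs=-15; c'=1/6, d'=-5/2
row 2: denom=6−1·1/6=35/6; d'=(-12−1·-5/2)/(35/6)=-57/35
back: M2=-57/35
back: M1=-5/2−1/6·-57/35=-78/35
M: M0=0, M1=-78/35, M2=-57/35, M3=0
seg 0: a=4, c=M0/2=0, d=(M1−M0)/(6·2)=-13/70, b=Δ0−h0·(2M0+M1)/6=87/70
seg 1: a=5, c=M1/2=-39/35, d=(M2−M1)/(6·1)=1/10, b=Δ1−h1·(2M1+M2)/6=-69/70
seg 2: a=3, c=M2/2=-57/70, d=(M3−M2)/(6·2)=19/140, b=Δ2−h2·(2M2+M3)/6=-102/35
t_q=3/2 → seg 0, τ=3/2; S=4+87/70·τ+0·τ²+-13/70·τ³=419/80

  seg 0: a=4 b=87/70 c=0 d=-13/70
  seg 1: a=5 b=-69/70 c=-39/35 d=1/10
  seg 2: a=3 b=-102/35 c=-57/70 d=19/140
S(3/2) = 419/80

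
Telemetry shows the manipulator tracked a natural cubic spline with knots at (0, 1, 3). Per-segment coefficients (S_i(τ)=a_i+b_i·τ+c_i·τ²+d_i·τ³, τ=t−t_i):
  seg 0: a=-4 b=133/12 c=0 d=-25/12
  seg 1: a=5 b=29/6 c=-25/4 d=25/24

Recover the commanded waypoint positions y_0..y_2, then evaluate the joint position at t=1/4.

y_0=-4 y_1=5 y_2=-2
S(1/4) = -323/256

y_0 = S_0(0) = a_0 = -4
y_1 = S_1(0) = a_1 = 5
y_2 = S_1(2) = -2
t_q=1/4 is in segment 0 (τ=1/4); S_0(τ)=-323/256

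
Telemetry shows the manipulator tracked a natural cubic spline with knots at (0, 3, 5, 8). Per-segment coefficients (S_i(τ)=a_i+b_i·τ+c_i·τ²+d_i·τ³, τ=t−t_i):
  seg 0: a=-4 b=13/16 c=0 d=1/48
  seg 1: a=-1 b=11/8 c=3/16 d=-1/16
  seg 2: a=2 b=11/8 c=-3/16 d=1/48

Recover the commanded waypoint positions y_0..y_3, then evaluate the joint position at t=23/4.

y_0 = S_0(0) = a_0 = -4
y_1 = S_1(0) = a_1 = -1
y_2 = S_2(0) = a_2 = 2
y_3 = S_2(3) = 5
t_q=23/4 is in segment 2 (τ=3/4); S_2(τ)=3005/1024

y_0=-4 y_1=-1 y_2=2 y_3=5
S(23/4) = 3005/1024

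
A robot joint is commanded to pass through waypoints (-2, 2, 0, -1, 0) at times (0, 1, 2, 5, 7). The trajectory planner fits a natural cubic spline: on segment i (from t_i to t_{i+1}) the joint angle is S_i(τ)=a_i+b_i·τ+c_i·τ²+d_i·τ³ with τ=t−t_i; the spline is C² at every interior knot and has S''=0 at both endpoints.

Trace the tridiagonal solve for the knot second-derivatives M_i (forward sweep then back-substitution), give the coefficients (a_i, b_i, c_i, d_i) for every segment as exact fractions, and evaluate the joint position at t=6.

  seg 0: a=-2 b=9217/1644 c=0 d=-2641/1644
  seg 1: a=2 b=647/822 c=-2641/548 d=3341/1644
  seg 2: a=0 b=-4529/1644 c=175/137 d=-773/4932
  seg 3: a=-1 b=557/822 c=-73/548 d=73/3288
S(6) = -475/1096

Δ: Δ0=4, Δ1=-2, Δ2=-1/3, Δ3=1/2
row 1: diag=4, rhs=-36; c'=1/4, d'=-9
row 2: denom=8−1·1/4=31/4; d'=(10−1·-9)/(31/4)=76/31
row 3: denom=10−3·12/31=274/31; d'=(5−3·76/31)/(274/31)=-73/274
back: M3=-73/274
back: M2=76/31−12/31·-73/274=350/137
back: M1=-9−1/4·350/137=-2641/274
M: M0=0, M1=-2641/274, M2=350/137, M3=-73/274, M4=0
seg 0: a=-2, c=M0/2=0, d=(M1−M0)/(6·1)=-2641/1644, b=Δ0−h0·(2M0+M1)/6=9217/1644
seg 1: a=2, c=M1/2=-2641/548, d=(M2−M1)/(6·1)=3341/1644, b=Δ1−h1·(2M1+M2)/6=647/822
seg 2: a=0, c=M2/2=175/137, d=(M3−M2)/(6·3)=-773/4932, b=Δ2−h2·(2M2+M3)/6=-4529/1644
seg 3: a=-1, c=M3/2=-73/548, d=(M4−M3)/(6·2)=73/3288, b=Δ3−h3·(2M3+M4)/6=557/822
t_q=6 → seg 3, τ=1; S=-1+557/822·τ+-73/548·τ²+73/3288·τ³=-475/1096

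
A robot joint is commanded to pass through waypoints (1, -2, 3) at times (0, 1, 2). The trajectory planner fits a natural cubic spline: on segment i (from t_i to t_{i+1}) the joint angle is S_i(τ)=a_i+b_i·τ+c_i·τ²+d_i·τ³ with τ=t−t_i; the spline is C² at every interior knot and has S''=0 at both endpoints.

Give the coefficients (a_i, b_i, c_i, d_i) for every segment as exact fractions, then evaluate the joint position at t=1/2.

  seg 0: a=1 b=-5 c=0 d=2
  seg 1: a=-2 b=1 c=6 d=-2
S(1/2) = -5/4

Δ: Δ0=-3, Δ1=5
row 1: diag=4, rhs=48; c'=1/4, d'=12
back: M1=12
M: M0=0, M1=12, M2=0
seg 0: a=1, c=M0/2=0, d=(M1−M0)/(6·1)=2, b=Δ0−h0·(2M0+M1)/6=-5
seg 1: a=-2, c=M1/2=6, d=(M2−M1)/(6·1)=-2, b=Δ1−h1·(2M1+M2)/6=1
t_q=1/2 → seg 0, τ=1/2; S=1+-5·τ+0·τ²+2·τ³=-5/4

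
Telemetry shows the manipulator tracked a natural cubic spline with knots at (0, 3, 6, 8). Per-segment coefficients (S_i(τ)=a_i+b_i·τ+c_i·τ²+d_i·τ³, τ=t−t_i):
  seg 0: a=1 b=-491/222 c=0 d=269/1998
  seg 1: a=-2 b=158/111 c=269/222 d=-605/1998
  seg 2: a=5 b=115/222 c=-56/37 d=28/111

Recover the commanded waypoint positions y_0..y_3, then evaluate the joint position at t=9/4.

y_0=1 y_1=-2 y_2=5 y_3=2
S(9/4) = -11569/4736

y_0 = S_0(0) = a_0 = 1
y_1 = S_1(0) = a_1 = -2
y_2 = S_2(0) = a_2 = 5
y_3 = S_2(2) = 2
t_q=9/4 is in segment 0 (τ=9/4); S_0(τ)=-11569/4736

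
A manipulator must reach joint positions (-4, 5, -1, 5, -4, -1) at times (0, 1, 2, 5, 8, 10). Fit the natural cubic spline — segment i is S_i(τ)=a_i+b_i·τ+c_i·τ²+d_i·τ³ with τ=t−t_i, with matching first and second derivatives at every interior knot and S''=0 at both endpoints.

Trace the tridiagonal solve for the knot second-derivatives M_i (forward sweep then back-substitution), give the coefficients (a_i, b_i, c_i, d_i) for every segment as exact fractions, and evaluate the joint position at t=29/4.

Δ: Δ0=9, Δ1=-6, Δ2=2, Δ3=-3, Δ4=3/2
row 1: diag=4, rhs=-90; c'=1/4, d'=-45/2
row 2: denom=8−1·1/4=31/4; d'=(48−1·-45/2)/(31/4)=282/31
row 3: denom=12−3·12/31=336/31; d'=(-30−3·282/31)/(336/31)=-37/7
row 4: denom=10−3·31/112=1027/112; d'=(27−3·-37/7)/(1027/112)=4800/1027
back: M4=4800/1027
back: M3=-37/7−31/112·4800/1027=-6757/1027
back: M2=282/31−12/31·-6757/1027=11958/1027
back: M1=-45/2−1/4·11958/1027=-26097/1027
M: M0=0, M1=-26097/1027, M2=11958/1027, M3=-6757/1027, M4=4800/1027, M5=0
seg 0: a=-4, c=M0/2=0, d=(M1−M0)/(6·1)=-8699/2054, b=Δ0−h0·(2M0+M1)/6=27185/2054
seg 1: a=5, c=M1/2=-26097/2054, d=(M2−M1)/(6·1)=12685/2054, b=Δ1−h1·(2M1+M2)/6=544/1027
seg 2: a=-1, c=M2/2=5979/1027, d=(M3−M2)/(6·3)=-18715/18486, b=Δ2−h2·(2M2+M3)/6=-13051/2054
seg 3: a=5, c=M3/2=-6757/2054, d=(M4−M3)/(6·3)=889/1422, b=Δ3−h3·(2M3+M4)/6=1276/1027
seg 4: a=-4, c=M4/2=2400/1027, d=(M5−M4)/(6·2)=-400/1027, b=Δ4−h4·(2M4+M5)/6=-3319/2054
t_q=29/4 → seg 3, τ=9/4; S=5+1276/1027·τ+-6757/2054·τ²+889/1422·τ³=-228383/131456

  seg 0: a=-4 b=27185/2054 c=0 d=-8699/2054
  seg 1: a=5 b=544/1027 c=-26097/2054 d=12685/2054
  seg 2: a=-1 b=-13051/2054 c=5979/1027 d=-18715/18486
  seg 3: a=5 b=1276/1027 c=-6757/2054 d=889/1422
  seg 4: a=-4 b=-3319/2054 c=2400/1027 d=-400/1027
S(29/4) = -228383/131456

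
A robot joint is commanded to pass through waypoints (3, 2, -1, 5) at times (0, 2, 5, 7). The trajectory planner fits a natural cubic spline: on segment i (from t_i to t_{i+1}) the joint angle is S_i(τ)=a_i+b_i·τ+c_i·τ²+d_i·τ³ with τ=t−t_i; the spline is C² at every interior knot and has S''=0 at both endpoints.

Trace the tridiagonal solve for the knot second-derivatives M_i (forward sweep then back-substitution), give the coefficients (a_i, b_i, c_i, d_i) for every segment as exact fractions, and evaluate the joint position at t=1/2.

  seg 0: a=3 b=-23/182 c=0 d=-17/182
  seg 1: a=2 b=-227/182 c=-51/91 d=3/14
  seg 2: a=-1 b=107/91 c=249/182 d=-83/364
S(1/2) = 4259/1456

Δ: Δ0=-1/2, Δ1=-1, Δ2=3
row 1: diag=10, rhs=-3; c'=3/10, d'=-3/10
row 2: denom=10−3·3/10=91/10; d'=(24−3·-3/10)/(91/10)=249/91
back: M2=249/91
back: M1=-3/10−3/10·249/91=-102/91
M: M0=0, M1=-102/91, M2=249/91, M3=0
seg 0: a=3, c=M0/2=0, d=(M1−M0)/(6·2)=-17/182, b=Δ0−h0·(2M0+M1)/6=-23/182
seg 1: a=2, c=M1/2=-51/91, d=(M2−M1)/(6·3)=3/14, b=Δ1−h1·(2M1+M2)/6=-227/182
seg 2: a=-1, c=M2/2=249/182, d=(M3−M2)/(6·2)=-83/364, b=Δ2−h2·(2M2+M3)/6=107/91
t_q=1/2 → seg 0, τ=1/2; S=3+-23/182·τ+0·τ²+-17/182·τ³=4259/1456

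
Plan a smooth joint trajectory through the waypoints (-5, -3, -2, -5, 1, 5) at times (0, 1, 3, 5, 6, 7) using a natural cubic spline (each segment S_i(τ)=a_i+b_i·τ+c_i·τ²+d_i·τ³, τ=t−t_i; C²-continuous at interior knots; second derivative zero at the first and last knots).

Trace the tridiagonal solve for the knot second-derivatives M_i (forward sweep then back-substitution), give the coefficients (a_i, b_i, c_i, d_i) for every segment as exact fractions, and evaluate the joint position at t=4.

  seg 0: a=-5 b=466/229 c=0 d=-8/229
  seg 1: a=-3 b=442/229 c=-24/229 d=-559/1832
  seg 2: a=-2 b=-985/458 c=-1773/916 d=2071/1832
  seg 3: a=-5 b=841/229 c=1110/229 d=-577/229
  seg 4: a=1 b=1330/229 c=-621/229 d=207/229
S(4) = -9079/1832

Δ: Δ0=2, Δ1=1/2, Δ2=-3/2, Δ3=6, Δ4=4
row 1: diag=6, rhs=-9; c'=1/3, d'=-3/2
row 2: denom=8−2·1/3=22/3; d'=(-12−2·-3/2)/(22/3)=-27/22
row 3: denom=6−2·3/11=60/11; d'=(45−2·-27/22)/(60/11)=87/10
row 4: denom=4−1·11/60=229/60; d'=(-12−1·87/10)/(229/60)=-1242/229
back: M4=-1242/229
back: M3=87/10−11/60·-1242/229=2220/229
back: M2=-27/22−3/11·2220/229=-1773/458
back: M1=-3/2−1/3·-1773/458=-48/229
M: M0=0, M1=-48/229, M2=-1773/458, M3=2220/229, M4=-1242/229, M5=0
seg 0: a=-5, c=M0/2=0, d=(M1−M0)/(6·1)=-8/229, b=Δ0−h0·(2M0+M1)/6=466/229
seg 1: a=-3, c=M1/2=-24/229, d=(M2−M1)/(6·2)=-559/1832, b=Δ1−h1·(2M1+M2)/6=442/229
seg 2: a=-2, c=M2/2=-1773/916, d=(M3−M2)/(6·2)=2071/1832, b=Δ2−h2·(2M2+M3)/6=-985/458
seg 3: a=-5, c=M3/2=1110/229, d=(M4−M3)/(6·1)=-577/229, b=Δ3−h3·(2M3+M4)/6=841/229
seg 4: a=1, c=M4/2=-621/229, d=(M5−M4)/(6·1)=207/229, b=Δ4−h4·(2M4+M5)/6=1330/229
t_q=4 → seg 2, τ=1; S=-2+-985/458·τ+-1773/916·τ²+2071/1832·τ³=-9079/1832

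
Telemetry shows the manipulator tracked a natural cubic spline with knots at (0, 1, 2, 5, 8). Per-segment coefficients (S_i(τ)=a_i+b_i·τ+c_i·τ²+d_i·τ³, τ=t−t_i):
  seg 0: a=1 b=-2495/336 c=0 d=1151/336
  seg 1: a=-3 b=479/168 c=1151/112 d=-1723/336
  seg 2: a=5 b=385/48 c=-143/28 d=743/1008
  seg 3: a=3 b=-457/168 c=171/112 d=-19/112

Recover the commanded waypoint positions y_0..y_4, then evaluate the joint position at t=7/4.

y_0 = S_0(0) = a_0 = 1
y_1 = S_1(0) = a_1 = -3
y_2 = S_2(0) = a_2 = 5
y_3 = S_3(0) = a_3 = 3
y_4 = S_3(3) = 4
t_q=7/4 is in segment 1 (τ=3/4); S_1(τ)=19753/7168

y_0=1 y_1=-3 y_2=5 y_3=3 y_4=4
S(7/4) = 19753/7168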